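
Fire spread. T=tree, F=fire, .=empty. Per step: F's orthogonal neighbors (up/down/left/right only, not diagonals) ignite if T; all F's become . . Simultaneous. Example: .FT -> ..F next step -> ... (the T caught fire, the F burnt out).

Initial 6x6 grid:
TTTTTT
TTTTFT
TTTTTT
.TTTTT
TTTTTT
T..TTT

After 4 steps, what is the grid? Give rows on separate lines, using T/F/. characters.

Step 1: 4 trees catch fire, 1 burn out
  TTTTFT
  TTTF.F
  TTTTFT
  .TTTTT
  TTTTTT
  T..TTT
Step 2: 6 trees catch fire, 4 burn out
  TTTF.F
  TTF...
  TTTF.F
  .TTTFT
  TTTTTT
  T..TTT
Step 3: 6 trees catch fire, 6 burn out
  TTF...
  TF....
  TTF...
  .TTF.F
  TTTTFT
  T..TTT
Step 4: 7 trees catch fire, 6 burn out
  TF....
  F.....
  TF....
  .TF...
  TTTF.F
  T..TFT

TF....
F.....
TF....
.TF...
TTTF.F
T..TFT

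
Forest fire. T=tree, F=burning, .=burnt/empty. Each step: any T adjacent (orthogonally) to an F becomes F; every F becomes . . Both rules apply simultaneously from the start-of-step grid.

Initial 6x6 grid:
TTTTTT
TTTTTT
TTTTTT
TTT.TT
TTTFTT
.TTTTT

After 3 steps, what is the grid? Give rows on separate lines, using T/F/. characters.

Step 1: 3 trees catch fire, 1 burn out
  TTTTTT
  TTTTTT
  TTTTTT
  TTT.TT
  TTF.FT
  .TTFTT
Step 2: 6 trees catch fire, 3 burn out
  TTTTTT
  TTTTTT
  TTTTTT
  TTF.FT
  TF...F
  .TF.FT
Step 3: 7 trees catch fire, 6 burn out
  TTTTTT
  TTTTTT
  TTFTFT
  TF...F
  F.....
  .F...F

TTTTTT
TTTTTT
TTFTFT
TF...F
F.....
.F...F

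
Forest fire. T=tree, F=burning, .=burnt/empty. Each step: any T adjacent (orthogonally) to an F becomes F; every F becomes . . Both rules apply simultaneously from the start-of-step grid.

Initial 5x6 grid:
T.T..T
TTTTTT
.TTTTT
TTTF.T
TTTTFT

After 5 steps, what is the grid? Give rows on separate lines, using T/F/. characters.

Step 1: 4 trees catch fire, 2 burn out
  T.T..T
  TTTTTT
  .TTFTT
  TTF..T
  TTTF.F
Step 2: 6 trees catch fire, 4 burn out
  T.T..T
  TTTFTT
  .TF.FT
  TF...F
  TTF...
Step 3: 6 trees catch fire, 6 burn out
  T.T..T
  TTF.FT
  .F...F
  F.....
  TF....
Step 4: 4 trees catch fire, 6 burn out
  T.F..T
  TF...F
  ......
  ......
  F.....
Step 5: 2 trees catch fire, 4 burn out
  T....F
  F.....
  ......
  ......
  ......

T....F
F.....
......
......
......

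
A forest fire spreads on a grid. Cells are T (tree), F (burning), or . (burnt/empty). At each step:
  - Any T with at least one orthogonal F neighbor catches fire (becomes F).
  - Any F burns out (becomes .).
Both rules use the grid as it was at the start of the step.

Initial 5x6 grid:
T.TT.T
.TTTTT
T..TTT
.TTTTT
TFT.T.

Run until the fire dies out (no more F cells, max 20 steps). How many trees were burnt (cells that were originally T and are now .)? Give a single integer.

Answer: 19

Derivation:
Step 1: +3 fires, +1 burnt (F count now 3)
Step 2: +1 fires, +3 burnt (F count now 1)
Step 3: +1 fires, +1 burnt (F count now 1)
Step 4: +2 fires, +1 burnt (F count now 2)
Step 5: +4 fires, +2 burnt (F count now 4)
Step 6: +4 fires, +4 burnt (F count now 4)
Step 7: +3 fires, +4 burnt (F count now 3)
Step 8: +1 fires, +3 burnt (F count now 1)
Step 9: +0 fires, +1 burnt (F count now 0)
Fire out after step 9
Initially T: 21, now '.': 28
Total burnt (originally-T cells now '.'): 19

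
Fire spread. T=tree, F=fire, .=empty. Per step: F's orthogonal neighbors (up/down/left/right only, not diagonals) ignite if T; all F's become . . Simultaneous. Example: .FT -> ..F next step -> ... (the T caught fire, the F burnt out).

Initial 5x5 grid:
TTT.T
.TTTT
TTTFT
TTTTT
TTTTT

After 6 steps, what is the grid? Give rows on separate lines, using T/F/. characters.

Step 1: 4 trees catch fire, 1 burn out
  TTT.T
  .TTFT
  TTF.F
  TTTFT
  TTTTT
Step 2: 6 trees catch fire, 4 burn out
  TTT.T
  .TF.F
  TF...
  TTF.F
  TTTFT
Step 3: 7 trees catch fire, 6 burn out
  TTF.F
  .F...
  F....
  TF...
  TTF.F
Step 4: 3 trees catch fire, 7 burn out
  TF...
  .....
  .....
  F....
  TF...
Step 5: 2 trees catch fire, 3 burn out
  F....
  .....
  .....
  .....
  F....
Step 6: 0 trees catch fire, 2 burn out
  .....
  .....
  .....
  .....
  .....

.....
.....
.....
.....
.....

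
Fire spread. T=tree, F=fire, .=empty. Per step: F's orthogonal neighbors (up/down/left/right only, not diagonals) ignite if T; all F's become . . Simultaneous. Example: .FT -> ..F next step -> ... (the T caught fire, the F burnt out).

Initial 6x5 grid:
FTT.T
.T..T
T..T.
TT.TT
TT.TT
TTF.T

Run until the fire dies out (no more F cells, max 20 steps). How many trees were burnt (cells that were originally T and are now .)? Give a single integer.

Step 1: +2 fires, +2 burnt (F count now 2)
Step 2: +4 fires, +2 burnt (F count now 4)
Step 3: +2 fires, +4 burnt (F count now 2)
Step 4: +1 fires, +2 burnt (F count now 1)
Step 5: +1 fires, +1 burnt (F count now 1)
Step 6: +0 fires, +1 burnt (F count now 0)
Fire out after step 6
Initially T: 18, now '.': 22
Total burnt (originally-T cells now '.'): 10

Answer: 10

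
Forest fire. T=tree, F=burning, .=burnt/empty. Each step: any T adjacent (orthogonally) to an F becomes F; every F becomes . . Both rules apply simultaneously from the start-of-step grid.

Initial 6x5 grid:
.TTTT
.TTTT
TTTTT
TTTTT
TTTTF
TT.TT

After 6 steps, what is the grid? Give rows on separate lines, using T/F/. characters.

Step 1: 3 trees catch fire, 1 burn out
  .TTTT
  .TTTT
  TTTTT
  TTTTF
  TTTF.
  TT.TF
Step 2: 4 trees catch fire, 3 burn out
  .TTTT
  .TTTT
  TTTTF
  TTTF.
  TTF..
  TT.F.
Step 3: 4 trees catch fire, 4 burn out
  .TTTT
  .TTTF
  TTTF.
  TTF..
  TF...
  TT...
Step 4: 6 trees catch fire, 4 burn out
  .TTTF
  .TTF.
  TTF..
  TF...
  F....
  TF...
Step 5: 5 trees catch fire, 6 burn out
  .TTF.
  .TF..
  TF...
  F....
  .....
  F....
Step 6: 3 trees catch fire, 5 burn out
  .TF..
  .F...
  F....
  .....
  .....
  .....

.TF..
.F...
F....
.....
.....
.....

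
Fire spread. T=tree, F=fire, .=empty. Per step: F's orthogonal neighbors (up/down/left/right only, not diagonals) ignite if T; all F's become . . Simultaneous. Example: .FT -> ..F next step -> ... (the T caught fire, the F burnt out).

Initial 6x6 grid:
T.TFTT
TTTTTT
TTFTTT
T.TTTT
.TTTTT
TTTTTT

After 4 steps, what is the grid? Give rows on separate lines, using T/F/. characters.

Step 1: 7 trees catch fire, 2 burn out
  T.F.FT
  TTFFTT
  TF.FTT
  T.FTTT
  .TTTTT
  TTTTTT
Step 2: 7 trees catch fire, 7 burn out
  T....F
  TF..FT
  F...FT
  T..FTT
  .TFTTT
  TTTTTT
Step 3: 8 trees catch fire, 7 burn out
  T.....
  F....F
  .....F
  F...FT
  .F.FTT
  TTFTTT
Step 4: 5 trees catch fire, 8 burn out
  F.....
  ......
  ......
  .....F
  ....FT
  TF.FTT

F.....
......
......
.....F
....FT
TF.FTT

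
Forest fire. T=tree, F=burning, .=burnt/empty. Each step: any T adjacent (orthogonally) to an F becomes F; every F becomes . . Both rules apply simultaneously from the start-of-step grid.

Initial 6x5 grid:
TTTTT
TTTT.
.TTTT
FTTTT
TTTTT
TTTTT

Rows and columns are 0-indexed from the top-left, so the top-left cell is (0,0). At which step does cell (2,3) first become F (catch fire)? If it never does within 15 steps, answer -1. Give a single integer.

Step 1: cell (2,3)='T' (+2 fires, +1 burnt)
Step 2: cell (2,3)='T' (+4 fires, +2 burnt)
Step 3: cell (2,3)='T' (+5 fires, +4 burnt)
Step 4: cell (2,3)='F' (+7 fires, +5 burnt)
  -> target ignites at step 4
Step 5: cell (2,3)='.' (+6 fires, +7 burnt)
Step 6: cell (2,3)='.' (+2 fires, +6 burnt)
Step 7: cell (2,3)='.' (+1 fires, +2 burnt)
Step 8: cell (2,3)='.' (+0 fires, +1 burnt)
  fire out at step 8

4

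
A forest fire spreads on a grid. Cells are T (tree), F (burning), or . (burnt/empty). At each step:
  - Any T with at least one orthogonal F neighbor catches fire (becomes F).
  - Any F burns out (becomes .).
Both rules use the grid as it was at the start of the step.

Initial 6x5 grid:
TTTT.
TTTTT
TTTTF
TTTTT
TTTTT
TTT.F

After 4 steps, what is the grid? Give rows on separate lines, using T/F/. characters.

Step 1: 4 trees catch fire, 2 burn out
  TTTT.
  TTTTF
  TTTF.
  TTTTF
  TTTTF
  TTT..
Step 2: 4 trees catch fire, 4 burn out
  TTTT.
  TTTF.
  TTF..
  TTTF.
  TTTF.
  TTT..
Step 3: 5 trees catch fire, 4 burn out
  TTTF.
  TTF..
  TF...
  TTF..
  TTF..
  TTT..
Step 4: 6 trees catch fire, 5 burn out
  TTF..
  TF...
  F....
  TF...
  TF...
  TTF..

TTF..
TF...
F....
TF...
TF...
TTF..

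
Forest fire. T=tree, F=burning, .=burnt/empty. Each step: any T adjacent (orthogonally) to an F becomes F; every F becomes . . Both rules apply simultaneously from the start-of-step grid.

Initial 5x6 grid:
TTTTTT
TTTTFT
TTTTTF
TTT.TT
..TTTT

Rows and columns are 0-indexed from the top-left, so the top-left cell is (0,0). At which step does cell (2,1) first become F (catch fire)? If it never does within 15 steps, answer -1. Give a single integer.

Step 1: cell (2,1)='T' (+5 fires, +2 burnt)
Step 2: cell (2,1)='T' (+6 fires, +5 burnt)
Step 3: cell (2,1)='T' (+4 fires, +6 burnt)
Step 4: cell (2,1)='F' (+5 fires, +4 burnt)
  -> target ignites at step 4
Step 5: cell (2,1)='.' (+4 fires, +5 burnt)
Step 6: cell (2,1)='.' (+1 fires, +4 burnt)
Step 7: cell (2,1)='.' (+0 fires, +1 burnt)
  fire out at step 7

4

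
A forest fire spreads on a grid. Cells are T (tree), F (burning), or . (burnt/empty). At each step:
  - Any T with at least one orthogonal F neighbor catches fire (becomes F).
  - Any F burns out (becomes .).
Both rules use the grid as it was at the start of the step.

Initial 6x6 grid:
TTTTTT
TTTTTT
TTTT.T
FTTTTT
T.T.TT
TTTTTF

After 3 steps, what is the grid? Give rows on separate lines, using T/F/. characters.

Step 1: 5 trees catch fire, 2 burn out
  TTTTTT
  TTTTTT
  FTTT.T
  .FTTTT
  F.T.TF
  TTTTF.
Step 2: 7 trees catch fire, 5 burn out
  TTTTTT
  FTTTTT
  .FTT.T
  ..FTTF
  ..T.F.
  FTTF..
Step 3: 9 trees catch fire, 7 burn out
  FTTTTT
  .FTTTT
  ..FT.F
  ...FF.
  ..F...
  .FF...

FTTTTT
.FTTTT
..FT.F
...FF.
..F...
.FF...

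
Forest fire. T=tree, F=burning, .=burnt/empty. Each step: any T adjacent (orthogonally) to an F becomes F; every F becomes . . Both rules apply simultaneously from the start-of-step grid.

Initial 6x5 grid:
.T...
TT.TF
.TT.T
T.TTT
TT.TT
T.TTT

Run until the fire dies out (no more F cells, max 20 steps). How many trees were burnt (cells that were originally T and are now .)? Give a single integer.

Answer: 15

Derivation:
Step 1: +2 fires, +1 burnt (F count now 2)
Step 2: +1 fires, +2 burnt (F count now 1)
Step 3: +2 fires, +1 burnt (F count now 2)
Step 4: +3 fires, +2 burnt (F count now 3)
Step 5: +2 fires, +3 burnt (F count now 2)
Step 6: +2 fires, +2 burnt (F count now 2)
Step 7: +1 fires, +2 burnt (F count now 1)
Step 8: +2 fires, +1 burnt (F count now 2)
Step 9: +0 fires, +2 burnt (F count now 0)
Fire out after step 9
Initially T: 19, now '.': 26
Total burnt (originally-T cells now '.'): 15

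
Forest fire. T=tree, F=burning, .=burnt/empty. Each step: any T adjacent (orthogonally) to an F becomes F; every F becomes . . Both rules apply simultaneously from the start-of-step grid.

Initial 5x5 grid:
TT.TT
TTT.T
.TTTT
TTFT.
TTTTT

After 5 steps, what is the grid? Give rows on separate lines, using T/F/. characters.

Step 1: 4 trees catch fire, 1 burn out
  TT.TT
  TTT.T
  .TFTT
  TF.F.
  TTFTT
Step 2: 6 trees catch fire, 4 burn out
  TT.TT
  TTF.T
  .F.FT
  F....
  TF.FT
Step 3: 4 trees catch fire, 6 burn out
  TT.TT
  TF..T
  ....F
  .....
  F...F
Step 4: 3 trees catch fire, 4 burn out
  TF.TT
  F...F
  .....
  .....
  .....
Step 5: 2 trees catch fire, 3 burn out
  F..TF
  .....
  .....
  .....
  .....

F..TF
.....
.....
.....
.....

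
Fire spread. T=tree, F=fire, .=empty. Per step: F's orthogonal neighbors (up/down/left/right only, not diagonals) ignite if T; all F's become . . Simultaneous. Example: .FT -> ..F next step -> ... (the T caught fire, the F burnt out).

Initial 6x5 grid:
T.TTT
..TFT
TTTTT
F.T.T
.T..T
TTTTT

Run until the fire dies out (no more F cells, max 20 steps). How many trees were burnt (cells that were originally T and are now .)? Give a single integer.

Answer: 19

Derivation:
Step 1: +5 fires, +2 burnt (F count now 5)
Step 2: +5 fires, +5 burnt (F count now 5)
Step 3: +2 fires, +5 burnt (F count now 2)
Step 4: +1 fires, +2 burnt (F count now 1)
Step 5: +1 fires, +1 burnt (F count now 1)
Step 6: +1 fires, +1 burnt (F count now 1)
Step 7: +1 fires, +1 burnt (F count now 1)
Step 8: +1 fires, +1 burnt (F count now 1)
Step 9: +2 fires, +1 burnt (F count now 2)
Step 10: +0 fires, +2 burnt (F count now 0)
Fire out after step 10
Initially T: 20, now '.': 29
Total burnt (originally-T cells now '.'): 19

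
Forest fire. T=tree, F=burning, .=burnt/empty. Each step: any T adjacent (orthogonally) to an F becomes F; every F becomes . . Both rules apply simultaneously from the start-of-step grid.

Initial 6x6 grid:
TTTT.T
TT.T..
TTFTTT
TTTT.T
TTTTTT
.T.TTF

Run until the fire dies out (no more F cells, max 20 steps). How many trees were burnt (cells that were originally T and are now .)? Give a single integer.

Step 1: +5 fires, +2 burnt (F count now 5)
Step 2: +10 fires, +5 burnt (F count now 10)
Step 3: +7 fires, +10 burnt (F count now 7)
Step 4: +4 fires, +7 burnt (F count now 4)
Step 5: +0 fires, +4 burnt (F count now 0)
Fire out after step 5
Initially T: 27, now '.': 35
Total burnt (originally-T cells now '.'): 26

Answer: 26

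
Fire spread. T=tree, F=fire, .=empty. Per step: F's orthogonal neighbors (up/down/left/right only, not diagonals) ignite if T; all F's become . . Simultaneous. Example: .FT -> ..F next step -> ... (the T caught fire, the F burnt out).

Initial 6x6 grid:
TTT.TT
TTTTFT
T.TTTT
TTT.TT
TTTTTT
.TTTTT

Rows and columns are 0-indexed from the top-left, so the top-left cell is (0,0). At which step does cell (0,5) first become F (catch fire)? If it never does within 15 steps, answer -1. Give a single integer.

Step 1: cell (0,5)='T' (+4 fires, +1 burnt)
Step 2: cell (0,5)='F' (+5 fires, +4 burnt)
  -> target ignites at step 2
Step 3: cell (0,5)='.' (+5 fires, +5 burnt)
Step 4: cell (0,5)='.' (+6 fires, +5 burnt)
Step 5: cell (0,5)='.' (+6 fires, +6 burnt)
Step 6: cell (0,5)='.' (+3 fires, +6 burnt)
Step 7: cell (0,5)='.' (+2 fires, +3 burnt)
Step 8: cell (0,5)='.' (+0 fires, +2 burnt)
  fire out at step 8

2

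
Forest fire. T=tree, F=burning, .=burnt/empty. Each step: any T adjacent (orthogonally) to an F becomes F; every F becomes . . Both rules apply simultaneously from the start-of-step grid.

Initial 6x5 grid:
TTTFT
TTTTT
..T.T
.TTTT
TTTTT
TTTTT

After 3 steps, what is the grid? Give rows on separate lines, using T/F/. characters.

Step 1: 3 trees catch fire, 1 burn out
  TTF.F
  TTTFT
  ..T.T
  .TTTT
  TTTTT
  TTTTT
Step 2: 3 trees catch fire, 3 burn out
  TF...
  TTF.F
  ..T.T
  .TTTT
  TTTTT
  TTTTT
Step 3: 4 trees catch fire, 3 burn out
  F....
  TF...
  ..F.F
  .TTTT
  TTTTT
  TTTTT

F....
TF...
..F.F
.TTTT
TTTTT
TTTTT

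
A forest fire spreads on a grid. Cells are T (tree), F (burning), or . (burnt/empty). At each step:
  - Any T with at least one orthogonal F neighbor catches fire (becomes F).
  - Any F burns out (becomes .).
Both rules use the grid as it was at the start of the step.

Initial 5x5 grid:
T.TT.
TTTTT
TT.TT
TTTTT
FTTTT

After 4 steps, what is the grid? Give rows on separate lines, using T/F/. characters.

Step 1: 2 trees catch fire, 1 burn out
  T.TT.
  TTTTT
  TT.TT
  FTTTT
  .FTTT
Step 2: 3 trees catch fire, 2 burn out
  T.TT.
  TTTTT
  FT.TT
  .FTTT
  ..FTT
Step 3: 4 trees catch fire, 3 burn out
  T.TT.
  FTTTT
  .F.TT
  ..FTT
  ...FT
Step 4: 4 trees catch fire, 4 burn out
  F.TT.
  .FTTT
  ...TT
  ...FT
  ....F

F.TT.
.FTTT
...TT
...FT
....F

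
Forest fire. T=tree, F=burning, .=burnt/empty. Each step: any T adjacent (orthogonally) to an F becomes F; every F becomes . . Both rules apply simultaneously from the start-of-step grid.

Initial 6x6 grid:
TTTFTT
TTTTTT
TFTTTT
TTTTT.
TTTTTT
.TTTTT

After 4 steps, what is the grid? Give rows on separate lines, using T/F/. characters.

Step 1: 7 trees catch fire, 2 burn out
  TTF.FT
  TFTFTT
  F.FTTT
  TFTTT.
  TTTTTT
  .TTTTT
Step 2: 9 trees catch fire, 7 burn out
  TF...F
  F.F.FT
  ...FTT
  F.FTT.
  TFTTTT
  .TTTTT
Step 3: 7 trees catch fire, 9 burn out
  F.....
  .....F
  ....FT
  ...FT.
  F.FTTT
  .FTTTT
Step 4: 4 trees catch fire, 7 burn out
  ......
  ......
  .....F
  ....F.
  ...FTT
  ..FTTT

......
......
.....F
....F.
...FTT
..FTTT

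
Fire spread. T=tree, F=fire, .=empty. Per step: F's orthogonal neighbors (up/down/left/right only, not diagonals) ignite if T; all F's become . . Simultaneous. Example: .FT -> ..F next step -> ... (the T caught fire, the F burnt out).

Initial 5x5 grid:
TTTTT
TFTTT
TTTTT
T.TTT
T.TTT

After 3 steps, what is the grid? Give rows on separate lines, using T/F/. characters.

Step 1: 4 trees catch fire, 1 burn out
  TFTTT
  F.FTT
  TFTTT
  T.TTT
  T.TTT
Step 2: 5 trees catch fire, 4 burn out
  F.FTT
  ...FT
  F.FTT
  T.TTT
  T.TTT
Step 3: 5 trees catch fire, 5 burn out
  ...FT
  ....F
  ...FT
  F.FTT
  T.TTT

...FT
....F
...FT
F.FTT
T.TTT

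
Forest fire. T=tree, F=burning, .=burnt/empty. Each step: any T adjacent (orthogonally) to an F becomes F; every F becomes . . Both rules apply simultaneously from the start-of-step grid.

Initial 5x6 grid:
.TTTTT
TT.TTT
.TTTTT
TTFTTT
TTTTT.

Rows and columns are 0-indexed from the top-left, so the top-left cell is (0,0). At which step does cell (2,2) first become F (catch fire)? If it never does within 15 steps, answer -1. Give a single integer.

Step 1: cell (2,2)='F' (+4 fires, +1 burnt)
  -> target ignites at step 1
Step 2: cell (2,2)='.' (+6 fires, +4 burnt)
Step 3: cell (2,2)='.' (+6 fires, +6 burnt)
Step 4: cell (2,2)='.' (+5 fires, +6 burnt)
Step 5: cell (2,2)='.' (+3 fires, +5 burnt)
Step 6: cell (2,2)='.' (+1 fires, +3 burnt)
Step 7: cell (2,2)='.' (+0 fires, +1 burnt)
  fire out at step 7

1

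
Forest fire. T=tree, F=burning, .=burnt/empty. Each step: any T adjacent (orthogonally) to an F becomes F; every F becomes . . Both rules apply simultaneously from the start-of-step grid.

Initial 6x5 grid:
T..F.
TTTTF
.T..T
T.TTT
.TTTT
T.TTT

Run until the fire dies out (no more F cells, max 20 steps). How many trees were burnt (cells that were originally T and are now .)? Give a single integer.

Step 1: +2 fires, +2 burnt (F count now 2)
Step 2: +2 fires, +2 burnt (F count now 2)
Step 3: +3 fires, +2 burnt (F count now 3)
Step 4: +5 fires, +3 burnt (F count now 5)
Step 5: +3 fires, +5 burnt (F count now 3)
Step 6: +2 fires, +3 burnt (F count now 2)
Step 7: +0 fires, +2 burnt (F count now 0)
Fire out after step 7
Initially T: 19, now '.': 28
Total burnt (originally-T cells now '.'): 17

Answer: 17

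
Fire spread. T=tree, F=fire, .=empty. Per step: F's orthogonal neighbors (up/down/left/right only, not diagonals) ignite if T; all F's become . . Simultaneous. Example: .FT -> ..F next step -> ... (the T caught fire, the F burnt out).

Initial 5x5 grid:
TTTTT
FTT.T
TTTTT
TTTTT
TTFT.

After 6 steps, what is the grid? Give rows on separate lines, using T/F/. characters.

Step 1: 6 trees catch fire, 2 burn out
  FTTTT
  .FT.T
  FTTTT
  TTFTT
  TF.F.
Step 2: 8 trees catch fire, 6 burn out
  .FTTT
  ..F.T
  .FFTT
  FF.FT
  F....
Step 3: 3 trees catch fire, 8 burn out
  ..FTT
  ....T
  ...FT
  ....F
  .....
Step 4: 2 trees catch fire, 3 burn out
  ...FT
  ....T
  ....F
  .....
  .....
Step 5: 2 trees catch fire, 2 burn out
  ....F
  ....F
  .....
  .....
  .....
Step 6: 0 trees catch fire, 2 burn out
  .....
  .....
  .....
  .....
  .....

.....
.....
.....
.....
.....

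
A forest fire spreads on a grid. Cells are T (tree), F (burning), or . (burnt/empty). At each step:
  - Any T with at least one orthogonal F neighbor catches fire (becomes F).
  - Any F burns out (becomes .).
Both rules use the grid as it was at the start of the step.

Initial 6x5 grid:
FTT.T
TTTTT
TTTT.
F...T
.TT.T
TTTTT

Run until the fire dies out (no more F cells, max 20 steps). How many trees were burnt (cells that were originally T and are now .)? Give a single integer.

Step 1: +3 fires, +2 burnt (F count now 3)
Step 2: +3 fires, +3 burnt (F count now 3)
Step 3: +2 fires, +3 burnt (F count now 2)
Step 4: +2 fires, +2 burnt (F count now 2)
Step 5: +1 fires, +2 burnt (F count now 1)
Step 6: +1 fires, +1 burnt (F count now 1)
Step 7: +0 fires, +1 burnt (F count now 0)
Fire out after step 7
Initially T: 21, now '.': 21
Total burnt (originally-T cells now '.'): 12

Answer: 12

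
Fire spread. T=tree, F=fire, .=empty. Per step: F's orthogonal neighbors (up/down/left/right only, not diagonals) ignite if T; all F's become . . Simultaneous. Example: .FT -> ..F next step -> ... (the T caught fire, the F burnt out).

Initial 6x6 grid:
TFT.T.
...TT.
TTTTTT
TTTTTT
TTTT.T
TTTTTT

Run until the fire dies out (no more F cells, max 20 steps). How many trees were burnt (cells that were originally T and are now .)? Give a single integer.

Step 1: +2 fires, +1 burnt (F count now 2)
Step 2: +0 fires, +2 burnt (F count now 0)
Fire out after step 2
Initially T: 28, now '.': 10
Total burnt (originally-T cells now '.'): 2

Answer: 2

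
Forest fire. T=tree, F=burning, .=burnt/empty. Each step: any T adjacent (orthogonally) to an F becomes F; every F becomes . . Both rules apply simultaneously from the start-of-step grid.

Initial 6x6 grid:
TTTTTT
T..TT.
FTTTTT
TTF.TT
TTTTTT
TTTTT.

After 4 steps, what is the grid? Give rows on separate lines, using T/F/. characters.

Step 1: 6 trees catch fire, 2 burn out
  TTTTTT
  F..TT.
  .FFTTT
  FF..TT
  TTFTTT
  TTTTT.
Step 2: 6 trees catch fire, 6 burn out
  FTTTTT
  ...TT.
  ...FTT
  ....TT
  FF.FTT
  TTFTT.
Step 3: 7 trees catch fire, 6 burn out
  .FTTTT
  ...FT.
  ....FT
  ....TT
  ....FT
  FF.FT.
Step 4: 7 trees catch fire, 7 burn out
  ..FFTT
  ....F.
  .....F
  ....FT
  .....F
  ....F.

..FFTT
....F.
.....F
....FT
.....F
....F.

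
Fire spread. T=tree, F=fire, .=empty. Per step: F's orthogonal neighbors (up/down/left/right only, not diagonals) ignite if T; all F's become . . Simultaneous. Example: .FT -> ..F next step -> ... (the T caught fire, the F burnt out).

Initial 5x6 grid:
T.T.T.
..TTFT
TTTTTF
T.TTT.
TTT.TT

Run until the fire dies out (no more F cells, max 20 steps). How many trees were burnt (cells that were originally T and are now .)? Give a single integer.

Step 1: +4 fires, +2 burnt (F count now 4)
Step 2: +3 fires, +4 burnt (F count now 3)
Step 3: +4 fires, +3 burnt (F count now 4)
Step 4: +3 fires, +4 burnt (F count now 3)
Step 5: +2 fires, +3 burnt (F count now 2)
Step 6: +2 fires, +2 burnt (F count now 2)
Step 7: +1 fires, +2 burnt (F count now 1)
Step 8: +0 fires, +1 burnt (F count now 0)
Fire out after step 8
Initially T: 20, now '.': 29
Total burnt (originally-T cells now '.'): 19

Answer: 19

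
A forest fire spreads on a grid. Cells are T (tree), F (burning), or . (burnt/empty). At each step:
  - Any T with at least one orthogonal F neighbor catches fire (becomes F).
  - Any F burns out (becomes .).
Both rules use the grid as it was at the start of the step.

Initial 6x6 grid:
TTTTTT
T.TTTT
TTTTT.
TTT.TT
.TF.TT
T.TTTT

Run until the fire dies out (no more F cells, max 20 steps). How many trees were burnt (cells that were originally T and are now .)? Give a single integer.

Step 1: +3 fires, +1 burnt (F count now 3)
Step 2: +3 fires, +3 burnt (F count now 3)
Step 3: +5 fires, +3 burnt (F count now 5)
Step 4: +6 fires, +5 burnt (F count now 6)
Step 5: +6 fires, +6 burnt (F count now 6)
Step 6: +4 fires, +6 burnt (F count now 4)
Step 7: +1 fires, +4 burnt (F count now 1)
Step 8: +0 fires, +1 burnt (F count now 0)
Fire out after step 8
Initially T: 29, now '.': 35
Total burnt (originally-T cells now '.'): 28

Answer: 28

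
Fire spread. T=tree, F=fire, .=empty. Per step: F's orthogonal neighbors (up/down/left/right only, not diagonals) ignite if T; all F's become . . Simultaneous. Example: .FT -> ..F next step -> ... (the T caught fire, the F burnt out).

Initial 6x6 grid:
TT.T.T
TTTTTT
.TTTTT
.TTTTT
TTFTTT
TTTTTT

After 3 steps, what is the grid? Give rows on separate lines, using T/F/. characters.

Step 1: 4 trees catch fire, 1 burn out
  TT.T.T
  TTTTTT
  .TTTTT
  .TFTTT
  TF.FTT
  TTFTTT
Step 2: 7 trees catch fire, 4 burn out
  TT.T.T
  TTTTTT
  .TFTTT
  .F.FTT
  F...FT
  TF.FTT
Step 3: 7 trees catch fire, 7 burn out
  TT.T.T
  TTFTTT
  .F.FTT
  ....FT
  .....F
  F...FT

TT.T.T
TTFTTT
.F.FTT
....FT
.....F
F...FT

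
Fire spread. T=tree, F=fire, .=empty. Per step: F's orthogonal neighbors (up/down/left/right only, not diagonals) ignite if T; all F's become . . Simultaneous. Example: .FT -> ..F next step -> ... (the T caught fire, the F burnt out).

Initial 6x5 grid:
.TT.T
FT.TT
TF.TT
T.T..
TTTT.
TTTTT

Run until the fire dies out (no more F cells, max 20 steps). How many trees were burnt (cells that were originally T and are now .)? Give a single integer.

Step 1: +2 fires, +2 burnt (F count now 2)
Step 2: +2 fires, +2 burnt (F count now 2)
Step 3: +2 fires, +2 burnt (F count now 2)
Step 4: +2 fires, +2 burnt (F count now 2)
Step 5: +2 fires, +2 burnt (F count now 2)
Step 6: +3 fires, +2 burnt (F count now 3)
Step 7: +1 fires, +3 burnt (F count now 1)
Step 8: +1 fires, +1 burnt (F count now 1)
Step 9: +0 fires, +1 burnt (F count now 0)
Fire out after step 9
Initially T: 20, now '.': 25
Total burnt (originally-T cells now '.'): 15

Answer: 15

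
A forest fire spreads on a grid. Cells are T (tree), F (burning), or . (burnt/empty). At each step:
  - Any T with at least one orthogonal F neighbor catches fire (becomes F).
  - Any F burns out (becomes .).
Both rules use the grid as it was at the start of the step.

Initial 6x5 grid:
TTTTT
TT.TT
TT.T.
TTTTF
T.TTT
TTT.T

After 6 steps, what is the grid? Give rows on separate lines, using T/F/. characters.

Step 1: 2 trees catch fire, 1 burn out
  TTTTT
  TT.TT
  TT.T.
  TTTF.
  T.TTF
  TTT.T
Step 2: 4 trees catch fire, 2 burn out
  TTTTT
  TT.TT
  TT.F.
  TTF..
  T.TF.
  TTT.F
Step 3: 3 trees catch fire, 4 burn out
  TTTTT
  TT.FT
  TT...
  TF...
  T.F..
  TTT..
Step 4: 5 trees catch fire, 3 burn out
  TTTFT
  TT..F
  TF...
  F....
  T....
  TTF..
Step 5: 6 trees catch fire, 5 burn out
  TTF.F
  TF...
  F....
  .....
  F....
  TF...
Step 6: 3 trees catch fire, 6 burn out
  TF...
  F....
  .....
  .....
  .....
  F....

TF...
F....
.....
.....
.....
F....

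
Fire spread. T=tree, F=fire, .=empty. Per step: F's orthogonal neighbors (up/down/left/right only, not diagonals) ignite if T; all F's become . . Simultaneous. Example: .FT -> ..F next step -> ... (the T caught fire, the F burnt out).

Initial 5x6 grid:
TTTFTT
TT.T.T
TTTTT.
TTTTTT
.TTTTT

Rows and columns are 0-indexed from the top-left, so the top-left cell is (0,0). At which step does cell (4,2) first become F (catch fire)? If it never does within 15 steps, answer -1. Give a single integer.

Step 1: cell (4,2)='T' (+3 fires, +1 burnt)
Step 2: cell (4,2)='T' (+3 fires, +3 burnt)
Step 3: cell (4,2)='T' (+6 fires, +3 burnt)
Step 4: cell (4,2)='T' (+5 fires, +6 burnt)
Step 5: cell (4,2)='F' (+5 fires, +5 burnt)
  -> target ignites at step 5
Step 6: cell (4,2)='.' (+3 fires, +5 burnt)
Step 7: cell (4,2)='.' (+0 fires, +3 burnt)
  fire out at step 7

5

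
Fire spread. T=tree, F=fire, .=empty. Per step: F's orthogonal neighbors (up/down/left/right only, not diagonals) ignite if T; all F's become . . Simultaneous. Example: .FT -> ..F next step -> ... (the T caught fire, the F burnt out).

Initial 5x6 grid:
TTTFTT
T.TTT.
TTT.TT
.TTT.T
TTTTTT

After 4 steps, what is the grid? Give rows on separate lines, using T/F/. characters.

Step 1: 3 trees catch fire, 1 burn out
  TTF.FT
  T.TFT.
  TTT.TT
  .TTT.T
  TTTTTT
Step 2: 4 trees catch fire, 3 burn out
  TF...F
  T.F.F.
  TTT.TT
  .TTT.T
  TTTTTT
Step 3: 3 trees catch fire, 4 burn out
  F.....
  T.....
  TTF.FT
  .TTT.T
  TTTTTT
Step 4: 4 trees catch fire, 3 burn out
  ......
  F.....
  TF...F
  .TFT.T
  TTTTTT

......
F.....
TF...F
.TFT.T
TTTTTT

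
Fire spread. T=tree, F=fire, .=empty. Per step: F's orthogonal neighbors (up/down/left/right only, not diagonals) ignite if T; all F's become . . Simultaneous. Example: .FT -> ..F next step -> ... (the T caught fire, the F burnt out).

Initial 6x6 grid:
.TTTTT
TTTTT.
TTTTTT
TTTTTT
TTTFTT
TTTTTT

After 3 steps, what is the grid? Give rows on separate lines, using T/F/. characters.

Step 1: 4 trees catch fire, 1 burn out
  .TTTTT
  TTTTT.
  TTTTTT
  TTTFTT
  TTF.FT
  TTTFTT
Step 2: 7 trees catch fire, 4 burn out
  .TTTTT
  TTTTT.
  TTTFTT
  TTF.FT
  TF...F
  TTF.FT
Step 3: 8 trees catch fire, 7 burn out
  .TTTTT
  TTTFT.
  TTF.FT
  TF...F
  F.....
  TF...F

.TTTTT
TTTFT.
TTF.FT
TF...F
F.....
TF...F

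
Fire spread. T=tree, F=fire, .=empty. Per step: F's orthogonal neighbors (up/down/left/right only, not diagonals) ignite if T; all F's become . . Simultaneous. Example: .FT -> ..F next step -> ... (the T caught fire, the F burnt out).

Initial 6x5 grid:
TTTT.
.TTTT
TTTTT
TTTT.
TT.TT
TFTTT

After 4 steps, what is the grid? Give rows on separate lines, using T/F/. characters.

Step 1: 3 trees catch fire, 1 burn out
  TTTT.
  .TTTT
  TTTTT
  TTTT.
  TF.TT
  F.FTT
Step 2: 3 trees catch fire, 3 burn out
  TTTT.
  .TTTT
  TTTTT
  TFTT.
  F..TT
  ...FT
Step 3: 5 trees catch fire, 3 burn out
  TTTT.
  .TTTT
  TFTTT
  F.FT.
  ...FT
  ....F
Step 4: 5 trees catch fire, 5 burn out
  TTTT.
  .FTTT
  F.FTT
  ...F.
  ....F
  .....

TTTT.
.FTTT
F.FTT
...F.
....F
.....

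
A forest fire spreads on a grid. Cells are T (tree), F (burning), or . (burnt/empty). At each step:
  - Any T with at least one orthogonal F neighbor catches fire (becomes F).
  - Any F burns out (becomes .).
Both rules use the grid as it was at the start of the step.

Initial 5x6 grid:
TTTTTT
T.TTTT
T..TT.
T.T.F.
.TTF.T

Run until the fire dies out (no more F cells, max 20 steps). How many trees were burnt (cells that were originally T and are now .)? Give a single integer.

Step 1: +2 fires, +2 burnt (F count now 2)
Step 2: +4 fires, +2 burnt (F count now 4)
Step 3: +3 fires, +4 burnt (F count now 3)
Step 4: +3 fires, +3 burnt (F count now 3)
Step 5: +1 fires, +3 burnt (F count now 1)
Step 6: +1 fires, +1 burnt (F count now 1)
Step 7: +1 fires, +1 burnt (F count now 1)
Step 8: +1 fires, +1 burnt (F count now 1)
Step 9: +1 fires, +1 burnt (F count now 1)
Step 10: +1 fires, +1 burnt (F count now 1)
Step 11: +0 fires, +1 burnt (F count now 0)
Fire out after step 11
Initially T: 19, now '.': 29
Total burnt (originally-T cells now '.'): 18

Answer: 18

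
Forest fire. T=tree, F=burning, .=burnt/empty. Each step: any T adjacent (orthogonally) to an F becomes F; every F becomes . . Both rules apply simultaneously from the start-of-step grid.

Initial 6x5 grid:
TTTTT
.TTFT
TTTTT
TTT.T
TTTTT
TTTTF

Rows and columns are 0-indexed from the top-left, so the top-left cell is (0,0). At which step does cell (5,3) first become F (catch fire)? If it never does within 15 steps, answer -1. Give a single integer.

Step 1: cell (5,3)='F' (+6 fires, +2 burnt)
  -> target ignites at step 1
Step 2: cell (5,3)='.' (+8 fires, +6 burnt)
Step 3: cell (5,3)='.' (+5 fires, +8 burnt)
Step 4: cell (5,3)='.' (+5 fires, +5 burnt)
Step 5: cell (5,3)='.' (+2 fires, +5 burnt)
Step 6: cell (5,3)='.' (+0 fires, +2 burnt)
  fire out at step 6

1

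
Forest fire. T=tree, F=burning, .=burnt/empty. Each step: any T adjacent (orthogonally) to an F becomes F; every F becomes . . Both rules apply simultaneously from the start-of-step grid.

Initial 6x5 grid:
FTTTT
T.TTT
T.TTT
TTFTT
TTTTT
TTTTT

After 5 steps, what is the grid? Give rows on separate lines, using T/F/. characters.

Step 1: 6 trees catch fire, 2 burn out
  .FTTT
  F.TTT
  T.FTT
  TF.FT
  TTFTT
  TTTTT
Step 2: 9 trees catch fire, 6 burn out
  ..FTT
  ..FTT
  F..FT
  F...F
  TF.FT
  TTFTT
Step 3: 7 trees catch fire, 9 burn out
  ...FT
  ...FT
  ....F
  .....
  F...F
  TF.FT
Step 4: 4 trees catch fire, 7 burn out
  ....F
  ....F
  .....
  .....
  .....
  F...F
Step 5: 0 trees catch fire, 4 burn out
  .....
  .....
  .....
  .....
  .....
  .....

.....
.....
.....
.....
.....
.....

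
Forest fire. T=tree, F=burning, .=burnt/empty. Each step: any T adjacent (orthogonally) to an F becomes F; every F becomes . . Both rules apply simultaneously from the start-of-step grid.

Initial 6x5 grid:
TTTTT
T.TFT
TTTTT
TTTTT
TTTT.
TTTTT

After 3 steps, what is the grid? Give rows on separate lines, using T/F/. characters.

Step 1: 4 trees catch fire, 1 burn out
  TTTFT
  T.F.F
  TTTFT
  TTTTT
  TTTT.
  TTTTT
Step 2: 5 trees catch fire, 4 burn out
  TTF.F
  T....
  TTF.F
  TTTFT
  TTTT.
  TTTTT
Step 3: 5 trees catch fire, 5 burn out
  TF...
  T....
  TF...
  TTF.F
  TTTF.
  TTTTT

TF...
T....
TF...
TTF.F
TTTF.
TTTTT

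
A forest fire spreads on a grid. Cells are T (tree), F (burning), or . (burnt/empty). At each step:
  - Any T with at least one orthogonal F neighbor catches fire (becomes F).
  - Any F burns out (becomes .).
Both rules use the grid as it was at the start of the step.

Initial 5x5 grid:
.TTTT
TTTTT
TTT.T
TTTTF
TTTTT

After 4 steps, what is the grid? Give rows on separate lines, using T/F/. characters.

Step 1: 3 trees catch fire, 1 burn out
  .TTTT
  TTTTT
  TTT.F
  TTTF.
  TTTTF
Step 2: 3 trees catch fire, 3 burn out
  .TTTT
  TTTTF
  TTT..
  TTF..
  TTTF.
Step 3: 5 trees catch fire, 3 burn out
  .TTTF
  TTTF.
  TTF..
  TF...
  TTF..
Step 4: 5 trees catch fire, 5 burn out
  .TTF.
  TTF..
  TF...
  F....
  TF...

.TTF.
TTF..
TF...
F....
TF...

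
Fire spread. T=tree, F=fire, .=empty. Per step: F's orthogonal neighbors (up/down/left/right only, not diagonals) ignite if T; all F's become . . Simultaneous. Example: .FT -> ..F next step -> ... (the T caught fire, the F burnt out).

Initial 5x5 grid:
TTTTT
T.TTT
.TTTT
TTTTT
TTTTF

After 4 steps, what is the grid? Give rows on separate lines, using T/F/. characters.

Step 1: 2 trees catch fire, 1 burn out
  TTTTT
  T.TTT
  .TTTT
  TTTTF
  TTTF.
Step 2: 3 trees catch fire, 2 burn out
  TTTTT
  T.TTT
  .TTTF
  TTTF.
  TTF..
Step 3: 4 trees catch fire, 3 burn out
  TTTTT
  T.TTF
  .TTF.
  TTF..
  TF...
Step 4: 5 trees catch fire, 4 burn out
  TTTTF
  T.TF.
  .TF..
  TF...
  F....

TTTTF
T.TF.
.TF..
TF...
F....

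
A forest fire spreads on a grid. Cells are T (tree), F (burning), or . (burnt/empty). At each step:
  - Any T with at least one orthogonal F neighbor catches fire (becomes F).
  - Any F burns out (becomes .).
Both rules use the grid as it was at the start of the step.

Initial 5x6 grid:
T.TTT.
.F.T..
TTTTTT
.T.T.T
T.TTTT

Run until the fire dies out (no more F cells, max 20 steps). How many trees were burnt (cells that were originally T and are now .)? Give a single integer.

Step 1: +1 fires, +1 burnt (F count now 1)
Step 2: +3 fires, +1 burnt (F count now 3)
Step 3: +1 fires, +3 burnt (F count now 1)
Step 4: +3 fires, +1 burnt (F count now 3)
Step 5: +3 fires, +3 burnt (F count now 3)
Step 6: +5 fires, +3 burnt (F count now 5)
Step 7: +1 fires, +5 burnt (F count now 1)
Step 8: +0 fires, +1 burnt (F count now 0)
Fire out after step 8
Initially T: 19, now '.': 28
Total burnt (originally-T cells now '.'): 17

Answer: 17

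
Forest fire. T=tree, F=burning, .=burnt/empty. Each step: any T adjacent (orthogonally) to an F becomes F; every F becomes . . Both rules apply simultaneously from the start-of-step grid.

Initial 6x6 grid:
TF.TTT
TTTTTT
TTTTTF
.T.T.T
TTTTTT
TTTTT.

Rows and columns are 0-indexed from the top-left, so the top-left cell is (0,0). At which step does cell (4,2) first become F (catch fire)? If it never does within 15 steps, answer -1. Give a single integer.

Step 1: cell (4,2)='T' (+5 fires, +2 burnt)
Step 2: cell (4,2)='T' (+7 fires, +5 burnt)
Step 3: cell (4,2)='T' (+7 fires, +7 burnt)
Step 4: cell (4,2)='T' (+4 fires, +7 burnt)
Step 5: cell (4,2)='F' (+4 fires, +4 burnt)
  -> target ignites at step 5
Step 6: cell (4,2)='.' (+2 fires, +4 burnt)
Step 7: cell (4,2)='.' (+0 fires, +2 burnt)
  fire out at step 7

5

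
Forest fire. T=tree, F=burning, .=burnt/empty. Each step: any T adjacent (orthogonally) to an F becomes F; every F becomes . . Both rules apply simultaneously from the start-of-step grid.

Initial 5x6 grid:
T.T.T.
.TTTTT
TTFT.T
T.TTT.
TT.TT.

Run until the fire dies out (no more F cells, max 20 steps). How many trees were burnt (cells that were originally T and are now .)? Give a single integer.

Step 1: +4 fires, +1 burnt (F count now 4)
Step 2: +5 fires, +4 burnt (F count now 5)
Step 3: +4 fires, +5 burnt (F count now 4)
Step 4: +4 fires, +4 burnt (F count now 4)
Step 5: +2 fires, +4 burnt (F count now 2)
Step 6: +0 fires, +2 burnt (F count now 0)
Fire out after step 6
Initially T: 20, now '.': 29
Total burnt (originally-T cells now '.'): 19

Answer: 19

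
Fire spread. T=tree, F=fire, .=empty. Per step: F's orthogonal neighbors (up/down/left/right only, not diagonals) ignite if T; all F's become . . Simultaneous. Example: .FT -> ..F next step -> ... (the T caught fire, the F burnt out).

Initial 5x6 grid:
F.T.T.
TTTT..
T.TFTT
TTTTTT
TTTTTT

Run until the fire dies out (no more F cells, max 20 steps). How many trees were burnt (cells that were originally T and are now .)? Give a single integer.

Step 1: +5 fires, +2 burnt (F count now 5)
Step 2: +7 fires, +5 burnt (F count now 7)
Step 3: +6 fires, +7 burnt (F count now 6)
Step 4: +3 fires, +6 burnt (F count now 3)
Step 5: +0 fires, +3 burnt (F count now 0)
Fire out after step 5
Initially T: 22, now '.': 29
Total burnt (originally-T cells now '.'): 21

Answer: 21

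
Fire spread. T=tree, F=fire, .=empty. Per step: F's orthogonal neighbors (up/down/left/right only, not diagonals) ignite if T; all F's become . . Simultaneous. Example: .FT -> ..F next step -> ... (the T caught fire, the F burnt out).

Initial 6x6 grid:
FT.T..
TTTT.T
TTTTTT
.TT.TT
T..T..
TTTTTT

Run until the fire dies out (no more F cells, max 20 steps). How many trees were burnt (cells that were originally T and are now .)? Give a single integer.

Step 1: +2 fires, +1 burnt (F count now 2)
Step 2: +2 fires, +2 burnt (F count now 2)
Step 3: +2 fires, +2 burnt (F count now 2)
Step 4: +3 fires, +2 burnt (F count now 3)
Step 5: +3 fires, +3 burnt (F count now 3)
Step 6: +1 fires, +3 burnt (F count now 1)
Step 7: +2 fires, +1 burnt (F count now 2)
Step 8: +2 fires, +2 burnt (F count now 2)
Step 9: +0 fires, +2 burnt (F count now 0)
Fire out after step 9
Initially T: 25, now '.': 28
Total burnt (originally-T cells now '.'): 17

Answer: 17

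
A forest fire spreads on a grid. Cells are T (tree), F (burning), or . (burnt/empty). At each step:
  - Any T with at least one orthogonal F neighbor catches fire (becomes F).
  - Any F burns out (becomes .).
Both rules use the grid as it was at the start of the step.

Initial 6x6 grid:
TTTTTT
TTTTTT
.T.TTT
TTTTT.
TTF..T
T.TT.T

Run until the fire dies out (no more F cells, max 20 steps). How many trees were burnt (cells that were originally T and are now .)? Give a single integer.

Step 1: +3 fires, +1 burnt (F count now 3)
Step 2: +4 fires, +3 burnt (F count now 4)
Step 3: +5 fires, +4 burnt (F count now 5)
Step 4: +3 fires, +5 burnt (F count now 3)
Step 5: +6 fires, +3 burnt (F count now 6)
Step 6: +4 fires, +6 burnt (F count now 4)
Step 7: +1 fires, +4 burnt (F count now 1)
Step 8: +0 fires, +1 burnt (F count now 0)
Fire out after step 8
Initially T: 28, now '.': 34
Total burnt (originally-T cells now '.'): 26

Answer: 26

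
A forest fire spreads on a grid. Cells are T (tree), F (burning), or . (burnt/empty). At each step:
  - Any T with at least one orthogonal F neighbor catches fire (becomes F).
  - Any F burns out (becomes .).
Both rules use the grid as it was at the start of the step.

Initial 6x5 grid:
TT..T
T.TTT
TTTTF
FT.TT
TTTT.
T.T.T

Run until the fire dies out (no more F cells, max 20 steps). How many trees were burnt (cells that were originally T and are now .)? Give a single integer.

Step 1: +6 fires, +2 burnt (F count now 6)
Step 2: +8 fires, +6 burnt (F count now 8)
Step 3: +4 fires, +8 burnt (F count now 4)
Step 4: +2 fires, +4 burnt (F count now 2)
Step 5: +0 fires, +2 burnt (F count now 0)
Fire out after step 5
Initially T: 21, now '.': 29
Total burnt (originally-T cells now '.'): 20

Answer: 20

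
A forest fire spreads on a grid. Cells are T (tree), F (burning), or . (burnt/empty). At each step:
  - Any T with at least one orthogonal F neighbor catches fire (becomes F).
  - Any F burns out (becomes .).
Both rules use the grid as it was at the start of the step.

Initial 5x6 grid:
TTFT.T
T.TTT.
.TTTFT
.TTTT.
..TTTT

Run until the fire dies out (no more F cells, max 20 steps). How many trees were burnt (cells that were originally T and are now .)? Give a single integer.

Step 1: +7 fires, +2 burnt (F count now 7)
Step 2: +5 fires, +7 burnt (F count now 5)
Step 3: +5 fires, +5 burnt (F count now 5)
Step 4: +2 fires, +5 burnt (F count now 2)
Step 5: +0 fires, +2 burnt (F count now 0)
Fire out after step 5
Initially T: 20, now '.': 29
Total burnt (originally-T cells now '.'): 19

Answer: 19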